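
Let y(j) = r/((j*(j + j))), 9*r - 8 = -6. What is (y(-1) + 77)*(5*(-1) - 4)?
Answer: -694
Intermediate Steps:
r = 2/9 (r = 8/9 + (⅑)*(-6) = 8/9 - ⅔ = 2/9 ≈ 0.22222)
y(j) = 1/(9*j²) (y(j) = 2/(9*((j*(j + j)))) = 2/(9*((j*(2*j)))) = 2/(9*((2*j²))) = 2*(1/(2*j²))/9 = 1/(9*j²))
(y(-1) + 77)*(5*(-1) - 4) = ((⅑)/(-1)² + 77)*(5*(-1) - 4) = ((⅑)*1 + 77)*(-5 - 4) = (⅑ + 77)*(-9) = (694/9)*(-9) = -694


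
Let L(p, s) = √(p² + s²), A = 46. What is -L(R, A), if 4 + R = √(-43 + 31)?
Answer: -2*√(530 - 4*I*√3) ≈ -46.044 + 0.30094*I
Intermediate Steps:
R = -4 + 2*I*√3 (R = -4 + √(-43 + 31) = -4 + √(-12) = -4 + 2*I*√3 ≈ -4.0 + 3.4641*I)
-L(R, A) = -√((-4 + 2*I*√3)² + 46²) = -√((-4 + 2*I*√3)² + 2116) = -√(2116 + (-4 + 2*I*√3)²)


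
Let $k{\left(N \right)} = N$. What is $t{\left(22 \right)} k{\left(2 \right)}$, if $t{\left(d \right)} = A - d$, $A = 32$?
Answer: $20$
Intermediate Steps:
$t{\left(d \right)} = 32 - d$
$t{\left(22 \right)} k{\left(2 \right)} = \left(32 - 22\right) 2 = 10 \cdot 2 = 20$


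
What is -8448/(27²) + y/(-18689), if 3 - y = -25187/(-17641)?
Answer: -928421239432/80115313707 ≈ -11.589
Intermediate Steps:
y = 27736/17641 (y = 3 - (-25187)/(-17641) = 3 - (-25187)*(-1)/17641 = 3 - 1*25187/17641 = 3 - 25187/17641 = 27736/17641 ≈ 1.5722)
-8448/(27²) + y/(-18689) = -8448/(27²) + (27736/17641)/(-18689) = -8448/729 + (27736/17641)*(-1/18689) = -8448*1/729 - 27736/329692649 = -2816/243 - 27736/329692649 = -928421239432/80115313707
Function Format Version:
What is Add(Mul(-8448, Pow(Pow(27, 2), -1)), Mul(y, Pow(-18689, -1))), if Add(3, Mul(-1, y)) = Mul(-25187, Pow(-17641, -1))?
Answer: Rational(-928421239432, 80115313707) ≈ -11.589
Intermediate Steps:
y = Rational(27736, 17641) (y = Add(3, Mul(-1, Mul(-25187, Pow(-17641, -1)))) = Add(3, Mul(-1, Mul(-25187, Rational(-1, 17641)))) = Add(3, Mul(-1, Rational(25187, 17641))) = Add(3, Rational(-25187, 17641)) = Rational(27736, 17641) ≈ 1.5722)
Add(Mul(-8448, Pow(Pow(27, 2), -1)), Mul(y, Pow(-18689, -1))) = Add(Mul(-8448, Pow(Pow(27, 2), -1)), Mul(Rational(27736, 17641), Pow(-18689, -1))) = Add(Mul(-8448, Pow(729, -1)), Mul(Rational(27736, 17641), Rational(-1, 18689))) = Add(Mul(-8448, Rational(1, 729)), Rational(-27736, 329692649)) = Add(Rational(-2816, 243), Rational(-27736, 329692649)) = Rational(-928421239432, 80115313707)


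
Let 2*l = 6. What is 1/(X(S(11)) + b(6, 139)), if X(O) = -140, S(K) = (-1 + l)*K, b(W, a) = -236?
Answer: -1/376 ≈ -0.0026596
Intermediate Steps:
l = 3 (l = (1/2)*6 = 3)
S(K) = 2*K (S(K) = (-1 + 3)*K = 2*K)
1/(X(S(11)) + b(6, 139)) = 1/(-140 - 236) = 1/(-376) = -1/376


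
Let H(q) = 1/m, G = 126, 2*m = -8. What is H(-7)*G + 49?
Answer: 35/2 ≈ 17.500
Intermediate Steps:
m = -4 (m = (½)*(-8) = -4)
H(q) = -¼ (H(q) = 1/(-4) = -¼)
H(-7)*G + 49 = -¼*126 + 49 = -63/2 + 49 = 35/2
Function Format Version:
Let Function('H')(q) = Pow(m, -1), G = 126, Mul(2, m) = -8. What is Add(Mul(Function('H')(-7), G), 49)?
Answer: Rational(35, 2) ≈ 17.500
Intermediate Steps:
m = -4 (m = Mul(Rational(1, 2), -8) = -4)
Function('H')(q) = Rational(-1, 4) (Function('H')(q) = Pow(-4, -1) = Rational(-1, 4))
Add(Mul(Function('H')(-7), G), 49) = Add(Mul(Rational(-1, 4), 126), 49) = Add(Rational(-63, 2), 49) = Rational(35, 2)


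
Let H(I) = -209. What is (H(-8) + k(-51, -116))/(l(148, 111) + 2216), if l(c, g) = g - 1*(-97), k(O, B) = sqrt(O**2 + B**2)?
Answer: -209/2424 + sqrt(16057)/2424 ≈ -0.033945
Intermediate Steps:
k(O, B) = sqrt(B**2 + O**2)
l(c, g) = 97 + g (l(c, g) = g + 97 = 97 + g)
(H(-8) + k(-51, -116))/(l(148, 111) + 2216) = (-209 + sqrt((-116)**2 + (-51)**2))/((97 + 111) + 2216) = (-209 + sqrt(13456 + 2601))/(208 + 2216) = (-209 + sqrt(16057))/2424 = (-209 + sqrt(16057))*(1/2424) = -209/2424 + sqrt(16057)/2424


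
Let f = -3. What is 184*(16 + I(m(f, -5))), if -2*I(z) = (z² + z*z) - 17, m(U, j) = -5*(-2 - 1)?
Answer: -36892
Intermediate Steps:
m(U, j) = 15 (m(U, j) = -5*(-3) = 15)
I(z) = 17/2 - z² (I(z) = -((z² + z*z) - 17)/2 = -((z² + z²) - 17)/2 = -(2*z² - 17)/2 = -(-17 + 2*z²)/2 = 17/2 - z²)
184*(16 + I(m(f, -5))) = 184*(16 + (17/2 - 1*15²)) = 184*(16 + (17/2 - 1*225)) = 184*(16 + (17/2 - 225)) = 184*(16 - 433/2) = 184*(-401/2) = -36892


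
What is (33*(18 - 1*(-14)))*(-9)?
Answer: -9504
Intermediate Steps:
(33*(18 - 1*(-14)))*(-9) = (33*(18 + 14))*(-9) = (33*32)*(-9) = 1056*(-9) = -9504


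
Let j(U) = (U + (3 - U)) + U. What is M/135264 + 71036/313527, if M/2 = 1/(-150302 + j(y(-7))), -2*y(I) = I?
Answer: 240688561710563/1062311542319304 ≈ 0.22657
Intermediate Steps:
y(I) = -I/2
j(U) = 3 + U
M = -4/300591 (M = 2/(-150302 + (3 - ½*(-7))) = 2/(-150302 + (3 + 7/2)) = 2/(-150302 + 13/2) = 2/(-300591/2) = 2*(-2/300591) = -4/300591 ≈ -1.3307e-5)
M/135264 + 71036/313527 = -4/300591/135264 + 71036/313527 = -4/300591*1/135264 + 71036*(1/313527) = -1/10164785256 + 71036/313527 = 240688561710563/1062311542319304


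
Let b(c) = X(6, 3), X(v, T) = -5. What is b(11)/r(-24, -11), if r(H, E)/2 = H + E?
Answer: 1/14 ≈ 0.071429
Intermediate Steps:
b(c) = -5
r(H, E) = 2*E + 2*H (r(H, E) = 2*(H + E) = 2*(E + H) = 2*E + 2*H)
b(11)/r(-24, -11) = -5/(2*(-11) + 2*(-24)) = -5/(-22 - 48) = -5/(-70) = -5*(-1/70) = 1/14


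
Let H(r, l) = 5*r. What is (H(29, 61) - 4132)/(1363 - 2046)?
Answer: 3987/683 ≈ 5.8375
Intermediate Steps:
(H(29, 61) - 4132)/(1363 - 2046) = (5*29 - 4132)/(1363 - 2046) = (145 - 4132)/(-683) = -3987*(-1/683) = 3987/683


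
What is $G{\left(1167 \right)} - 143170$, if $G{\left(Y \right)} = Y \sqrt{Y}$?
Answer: $-143170 + 1167 \sqrt{1167} \approx -1.033 \cdot 10^{5}$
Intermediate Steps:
$G{\left(Y \right)} = Y^{\frac{3}{2}}$
$G{\left(1167 \right)} - 143170 = 1167^{\frac{3}{2}} - 143170 = 1167 \sqrt{1167} - 143170 = -143170 + 1167 \sqrt{1167}$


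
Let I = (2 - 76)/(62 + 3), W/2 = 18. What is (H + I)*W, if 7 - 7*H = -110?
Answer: 255132/455 ≈ 560.73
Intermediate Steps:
H = 117/7 (H = 1 - ⅐*(-110) = 1 + 110/7 = 117/7 ≈ 16.714)
W = 36 (W = 2*18 = 36)
I = -74/65 ≈ -1.1385
(H + I)*W = (117/7 - 74/65)*36 = (7087/455)*36 = 255132/455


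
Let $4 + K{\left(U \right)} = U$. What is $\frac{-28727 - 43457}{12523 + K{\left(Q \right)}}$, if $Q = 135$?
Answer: $- \frac{36092}{6327} \approx -5.7044$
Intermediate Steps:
$K{\left(U \right)} = -4 + U$
$\frac{-28727 - 43457}{12523 + K{\left(Q \right)}} = \frac{-28727 - 43457}{12523 + \left(-4 + 135\right)} = - \frac{72184}{12523 + 131} = - \frac{72184}{12654} = \left(-72184\right) \frac{1}{12654} = - \frac{36092}{6327}$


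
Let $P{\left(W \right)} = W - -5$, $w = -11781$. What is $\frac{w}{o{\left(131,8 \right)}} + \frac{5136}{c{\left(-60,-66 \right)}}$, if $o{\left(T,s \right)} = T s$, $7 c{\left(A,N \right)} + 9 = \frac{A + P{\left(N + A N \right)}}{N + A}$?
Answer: $- \frac{4805976609}{5211704} \approx -922.15$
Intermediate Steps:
$P{\left(W \right)} = 5 + W$ ($P{\left(W \right)} = W + 5 = 5 + W$)
$c{\left(A,N \right)} = - \frac{9}{7} + \frac{5 + A + N + A N}{7 \left(A + N\right)}$ ($c{\left(A,N \right)} = - \frac{9}{7} + \frac{\left(A + \left(5 + \left(N + A N\right)\right)\right) \frac{1}{N + A}}{7} = - \frac{9}{7} + \frac{\left(A + \left(5 + N + A N\right)\right) \frac{1}{A + N}}{7} = - \frac{9}{7} + \frac{\left(5 + A + N + A N\right) \frac{1}{A + N}}{7} = - \frac{9}{7} + \frac{\frac{1}{A + N} \left(5 + A + N + A N\right)}{7} = - \frac{9}{7} + \frac{5 + A + N + A N}{7 \left(A + N\right)}$)
$\frac{w}{o{\left(131,8 \right)}} + \frac{5136}{c{\left(-60,-66 \right)}} = - \frac{11781}{131 \cdot 8} + \frac{5136}{\frac{1}{7} \frac{1}{-60 - 66} \left(5 - -480 - -528 - -3960\right)} = - \frac{11781}{1048} + \frac{5136}{\frac{1}{7} \frac{1}{-126} \left(5 + 480 + 528 + 3960\right)} = \left(-11781\right) \frac{1}{1048} + \frac{5136}{\frac{1}{7} \left(- \frac{1}{126}\right) 4973} = - \frac{11781}{1048} + \frac{5136}{- \frac{4973}{882}} = - \frac{11781}{1048} + 5136 \left(- \frac{882}{4973}\right) = - \frac{11781}{1048} - \frac{4529952}{4973} = - \frac{4805976609}{5211704}$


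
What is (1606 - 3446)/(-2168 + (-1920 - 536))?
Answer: 115/289 ≈ 0.39792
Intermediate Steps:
(1606 - 3446)/(-2168 + (-1920 - 536)) = -1840/(-2168 - 2456) = -1840/(-4624) = -1840*(-1/4624) = 115/289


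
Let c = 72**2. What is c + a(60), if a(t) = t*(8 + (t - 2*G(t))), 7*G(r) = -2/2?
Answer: 64968/7 ≈ 9281.1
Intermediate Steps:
G(r) = -1/7 (G(r) = (-2/2)/7 = (-2*1/2)/7 = (1/7)*(-1) = -1/7)
c = 5184
a(t) = t*(58/7 + t) (a(t) = t*(8 + (t - 2*(-1/7))) = t*(8 + (t + 2/7)) = t*(8 + (2/7 + t)) = t*(58/7 + t))
c + a(60) = 5184 + (1/7)*60*(58 + 7*60) = 5184 + (1/7)*60*(58 + 420) = 5184 + (1/7)*60*478 = 5184 + 28680/7 = 64968/7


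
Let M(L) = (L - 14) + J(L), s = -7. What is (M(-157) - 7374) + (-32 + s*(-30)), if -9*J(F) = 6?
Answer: -22103/3 ≈ -7367.7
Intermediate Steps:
J(F) = -2/3 (J(F) = -1/9*6 = -2/3)
M(L) = -44/3 + L (M(L) = (L - 14) - 2/3 = (-14 + L) - 2/3 = -44/3 + L)
(M(-157) - 7374) + (-32 + s*(-30)) = ((-44/3 - 157) - 7374) + (-32 - 7*(-30)) = (-515/3 - 7374) + (-32 + 210) = -22637/3 + 178 = -22103/3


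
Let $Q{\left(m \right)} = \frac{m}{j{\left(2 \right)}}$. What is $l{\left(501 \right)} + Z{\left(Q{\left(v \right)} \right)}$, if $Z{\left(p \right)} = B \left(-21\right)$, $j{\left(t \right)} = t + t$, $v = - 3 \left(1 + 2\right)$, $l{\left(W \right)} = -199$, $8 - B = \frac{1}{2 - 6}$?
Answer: $- \frac{1489}{4} \approx -372.25$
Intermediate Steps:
$B = \frac{33}{4}$ ($B = 8 - \frac{1}{2 - 6} = 8 - \frac{1}{-4} = 8 - - \frac{1}{4} = 8 + \frac{1}{4} = \frac{33}{4} \approx 8.25$)
$v = -9$ ($v = \left(-3\right) 3 = -9$)
$j{\left(t \right)} = 2 t$
$Q{\left(m \right)} = \frac{m}{4}$ ($Q{\left(m \right)} = \frac{m}{2 \cdot 2} = \frac{m}{4}$)
$Z{\left(p \right)} = - \frac{693}{4}$ ($Z{\left(p \right)} = \frac{33}{4} \left(-21\right) = - \frac{693}{4}$)
$l{\left(501 \right)} + Z{\left(Q{\left(v \right)} \right)} = -199 - \frac{693}{4} = - \frac{1489}{4}$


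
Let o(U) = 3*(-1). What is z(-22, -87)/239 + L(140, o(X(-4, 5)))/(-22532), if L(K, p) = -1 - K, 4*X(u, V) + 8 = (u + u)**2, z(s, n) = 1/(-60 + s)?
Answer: 1370393/220791068 ≈ 0.0062067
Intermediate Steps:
X(u, V) = -2 + u**2 (X(u, V) = -2 + (u + u)**2/4 = -2 + (2*u)**2/4 = -2 + (4*u**2)/4 = -2 + u**2)
o(U) = -3
z(-22, -87)/239 + L(140, o(X(-4, 5)))/(-22532) = 1/(-60 - 22*239) + (-1 - 1*140)/(-22532) = (1/239)/(-82) + (-1 - 140)*(-1/22532) = -1/82*1/239 - 141*(-1/22532) = -1/19598 + 141/22532 = 1370393/220791068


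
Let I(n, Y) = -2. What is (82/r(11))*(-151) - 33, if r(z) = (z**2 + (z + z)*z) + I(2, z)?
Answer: -24295/361 ≈ -67.299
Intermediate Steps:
r(z) = -2 + 3*z**2 (r(z) = (z**2 + (z + z)*z) - 2 = (z**2 + (2*z)*z) - 2 = (z**2 + 2*z**2) - 2 = 3*z**2 - 2 = -2 + 3*z**2)
(82/r(11))*(-151) - 33 = (82/(-2 + 3*11**2))*(-151) - 33 = (82/(-2 + 3*121))*(-151) - 33 = (82/(-2 + 363))*(-151) - 33 = (82/361)*(-151) - 33 = -12382/361 - 33 = -24295/361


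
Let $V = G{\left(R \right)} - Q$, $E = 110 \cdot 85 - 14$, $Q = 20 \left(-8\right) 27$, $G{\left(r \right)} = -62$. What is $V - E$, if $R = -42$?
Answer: $-5078$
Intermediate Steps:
$Q = -4320$ ($Q = \left(-160\right) 27 = -4320$)
$E = 9336$ ($E = 9350 - 14 = 9336$)
$V = 4258$ ($V = -62 - -4320 = -62 + 4320 = 4258$)
$V - E = 4258 - 9336 = -5078$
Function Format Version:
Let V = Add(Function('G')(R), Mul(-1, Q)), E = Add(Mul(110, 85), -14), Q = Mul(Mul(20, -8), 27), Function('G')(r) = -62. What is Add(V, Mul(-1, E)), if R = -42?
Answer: -5078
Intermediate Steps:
Q = -4320 (Q = Mul(-160, 27) = -4320)
E = 9336 (E = Add(9350, -14) = 9336)
V = 4258 (V = Add(-62, Mul(-1, -4320)) = Add(-62, 4320) = 4258)
Add(V, Mul(-1, E)) = Add(4258, Mul(-1, 9336)) = Add(4258, -9336) = -5078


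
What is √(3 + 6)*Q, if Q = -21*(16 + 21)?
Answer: -2331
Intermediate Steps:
Q = -777 (Q = -21*37 = -777)
√(3 + 6)*Q = √(3 + 6)*(-777) = √9*(-777) = 3*(-777) = -2331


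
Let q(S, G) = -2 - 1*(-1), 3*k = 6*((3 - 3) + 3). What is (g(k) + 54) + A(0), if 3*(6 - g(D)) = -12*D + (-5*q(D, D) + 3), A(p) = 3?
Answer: 253/3 ≈ 84.333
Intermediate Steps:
k = 6 (k = (6*((3 - 3) + 3))/3 = (6*(0 + 3))/3 = (6*3)/3 = (⅓)*18 = 6)
q(S, G) = -1 (q(S, G) = -2 + 1 = -1)
g(D) = 10/3 + 4*D (g(D) = 6 - (-12*D + (-5*(-1) + 3))/3 = 6 - (-12*D + (5 + 3))/3 = 6 - (-12*D + 8)/3 = 6 - (8 - 12*D)/3 = 6 + (-8/3 + 4*D) = 10/3 + 4*D)
(g(k) + 54) + A(0) = ((10/3 + 4*6) + 54) + 3 = ((10/3 + 24) + 54) + 3 = (82/3 + 54) + 3 = 244/3 + 3 = 253/3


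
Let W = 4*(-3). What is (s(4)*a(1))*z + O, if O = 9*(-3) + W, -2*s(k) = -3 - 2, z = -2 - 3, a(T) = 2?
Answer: -64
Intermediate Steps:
W = -12
z = -5
s(k) = 5/2 (s(k) = -(-3 - 2)/2 = -1/2*(-5) = 5/2)
O = -39 (O = 9*(-3) - 12 = -27 - 12 = -39)
(s(4)*a(1))*z + O = ((5/2)*2)*(-5) - 39 = 5*(-5) - 39 = -25 - 39 = -64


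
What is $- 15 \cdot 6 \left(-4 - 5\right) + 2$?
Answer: $812$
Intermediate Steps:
$- 15 \cdot 6 \left(-4 - 5\right) + 2 = - 15 \cdot 6 \left(-9\right) + 2 = \left(-15\right) \left(-54\right) + 2 = 810 + 2 = 812$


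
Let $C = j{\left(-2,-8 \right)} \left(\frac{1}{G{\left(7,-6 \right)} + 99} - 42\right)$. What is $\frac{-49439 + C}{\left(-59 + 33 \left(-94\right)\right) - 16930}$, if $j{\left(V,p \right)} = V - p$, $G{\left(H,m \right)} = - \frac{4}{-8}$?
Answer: $\frac{9888497}{3998109} \approx 2.4733$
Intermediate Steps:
$G{\left(H,m \right)} = \frac{1}{2}$ ($G{\left(H,m \right)} = \left(-4\right) \left(- \frac{1}{8}\right) = \frac{1}{2}$)
$C = - \frac{50136}{199}$ ($C = \left(-2 - -8\right) \left(\frac{1}{\frac{1}{2} + 99} - 42\right) = \left(-2 + 8\right) \left(\frac{1}{\frac{199}{2}} - 42\right) = 6 \left(\frac{2}{199} - 42\right) = 6 \left(- \frac{8356}{199}\right) = - \frac{50136}{199} \approx -251.94$)
$\frac{-49439 + C}{\left(-59 + 33 \left(-94\right)\right) - 16930} = \frac{-49439 - \frac{50136}{199}}{\left(-59 + 33 \left(-94\right)\right) - 16930} = - \frac{9888497}{199 \left(\left(-59 - 3102\right) - 16930\right)} = - \frac{9888497}{199 \left(-3161 - 16930\right)} = - \frac{9888497}{199 \left(-20091\right)} = \left(- \frac{9888497}{199}\right) \left(- \frac{1}{20091}\right) = \frac{9888497}{3998109}$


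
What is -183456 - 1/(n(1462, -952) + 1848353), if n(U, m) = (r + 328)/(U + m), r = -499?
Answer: -57645535697738/314219953 ≈ -1.8346e+5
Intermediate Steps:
n(U, m) = -171/(U + m) (n(U, m) = (-499 + 328)/(U + m) = -171/(U + m))
-183456 - 1/(n(1462, -952) + 1848353) = -183456 - 1/(-171/(1462 - 952) + 1848353) = -183456 - 1/(-171/510 + 1848353) = -183456 - 1/(-171*1/510 + 1848353) = -183456 - 1/(-57/170 + 1848353) = -183456 - 1/314219953/170 = -183456 - 1*170/314219953 = -183456 - 170/314219953 = -57645535697738/314219953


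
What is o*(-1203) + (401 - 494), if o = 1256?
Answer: -1511061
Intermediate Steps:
o*(-1203) + (401 - 494) = 1256*(-1203) + (401 - 494) = -1510968 - 93 = -1511061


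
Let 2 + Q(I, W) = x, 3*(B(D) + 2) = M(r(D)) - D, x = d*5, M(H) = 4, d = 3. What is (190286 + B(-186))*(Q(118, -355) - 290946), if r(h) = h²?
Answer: -166134962186/3 ≈ -5.5378e+10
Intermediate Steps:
x = 15 (x = 3*5 = 15)
B(D) = -⅔ - D/3 (B(D) = -2 + (4 - D)/3 = -2 + (4/3 - D/3) = -⅔ - D/3)
Q(I, W) = 13 (Q(I, W) = -2 + 15 = 13)
(190286 + B(-186))*(Q(118, -355) - 290946) = (190286 + (-⅔ - ⅓*(-186)))*(13 - 290946) = (190286 + (-⅔ + 62))*(-290933) = (190286 + 184/3)*(-290933) = (571042/3)*(-290933) = -166134962186/3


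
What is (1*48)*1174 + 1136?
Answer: 57488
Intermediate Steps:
(1*48)*1174 + 1136 = 48*1174 + 1136 = 56352 + 1136 = 57488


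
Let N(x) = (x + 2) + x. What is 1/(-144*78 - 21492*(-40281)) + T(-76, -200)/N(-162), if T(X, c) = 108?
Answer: -71180393815/212223026484 ≈ -0.33540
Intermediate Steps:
N(x) = 2 + 2*x (N(x) = (2 + x) + x = 2 + 2*x)
1/(-144*78 - 21492*(-40281)) + T(-76, -200)/N(-162) = 1/(-144*78 - 21492*(-40281)) + 108/(2 + 2*(-162)) = -1/40281/(-11232 - 21492) + 108/(2 - 324) = -1/40281/(-32724) + 108/(-322) = -1/32724*(-1/40281) + 108*(-1/322) = 1/1318155444 - 54/161 = -71180393815/212223026484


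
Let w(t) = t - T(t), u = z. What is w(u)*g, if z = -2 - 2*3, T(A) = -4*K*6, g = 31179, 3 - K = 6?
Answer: -2494320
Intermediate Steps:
K = -3 (K = 3 - 1*6 = 3 - 6 = -3)
T(A) = 72 (T(A) = -4*(-3)*6 = 12*6 = 72)
z = -8 (z = -2 - 6 = -8)
u = -8
w(t) = -72 + t (w(t) = t - 1*72 = t - 72 = -72 + t)
w(u)*g = (-72 - 8)*31179 = -80*31179 = -2494320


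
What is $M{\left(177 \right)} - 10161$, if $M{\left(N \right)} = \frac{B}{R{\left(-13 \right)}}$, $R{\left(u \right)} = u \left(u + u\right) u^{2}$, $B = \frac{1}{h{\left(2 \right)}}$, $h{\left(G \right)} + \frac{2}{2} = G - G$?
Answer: $- \frac{580416643}{57122} \approx -10161.0$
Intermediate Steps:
$h{\left(G \right)} = -1$ ($h{\left(G \right)} = -1 + \left(G - G\right) = -1 + 0 = -1$)
$B = -1$ ($B = \frac{1}{-1} = -1$)
$R{\left(u \right)} = 2 u^{4}$ ($R{\left(u \right)} = u 2 u u^{2} = 2 u^{2} u^{2} = 2 u^{4}$)
$M{\left(N \right)} = - \frac{1}{57122}$ ($M{\left(N \right)} = - \frac{1}{2 \left(-13\right)^{4}} = - \frac{1}{2 \cdot 28561} = - \frac{1}{57122}$)
$M{\left(177 \right)} - 10161 = - \frac{1}{57122} - 10161 = - \frac{580416643}{57122}$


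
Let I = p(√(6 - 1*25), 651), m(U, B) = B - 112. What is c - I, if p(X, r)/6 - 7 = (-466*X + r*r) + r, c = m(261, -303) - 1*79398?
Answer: -2626567 + 2796*I*√19 ≈ -2.6266e+6 + 12187.0*I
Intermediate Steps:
m(U, B) = -112 + B
c = -79813 (c = (-112 - 303) - 1*79398 = -415 - 79398 = -79813)
p(X, r) = 42 - 2796*X + 6*r + 6*r² (p(X, r) = 42 + 6*((-466*X + r*r) + r) = 42 + 6*((-466*X + r²) + r) = 42 + 6*((r² - 466*X) + r) = 42 + 6*(r + r² - 466*X) = 42 + (-2796*X + 6*r + 6*r²) = 42 - 2796*X + 6*r + 6*r²)
I = 2546754 - 2796*I*√19 (I = 42 - 2796*√(6 - 1*25) + 6*651 + 6*651² = 42 - 2796*√(6 - 25) + 3906 + 6*423801 = 42 - 2796*I*√19 + 3906 + 2542806 = 2546754 - 2796*I*√19 ≈ 2.5468e+6 - 12187.0*I)
c - I = -79813 - (2546754 - 2796*I*√19) = -79813 + (-2546754 + 2796*I*√19) = -2626567 + 2796*I*√19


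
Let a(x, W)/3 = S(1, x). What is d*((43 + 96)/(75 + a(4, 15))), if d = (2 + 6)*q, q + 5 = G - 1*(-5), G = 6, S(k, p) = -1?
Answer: 278/3 ≈ 92.667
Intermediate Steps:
a(x, W) = -3 (a(x, W) = 3*(-1) = -3)
q = 6 (q = -5 + (6 - 1*(-5)) = -5 + (6 + 5) = -5 + 11 = 6)
d = 48 (d = (2 + 6)*6 = 8*6 = 48)
d*((43 + 96)/(75 + a(4, 15))) = 48*((43 + 96)/(75 - 3)) = 48*(139/72) = 278/3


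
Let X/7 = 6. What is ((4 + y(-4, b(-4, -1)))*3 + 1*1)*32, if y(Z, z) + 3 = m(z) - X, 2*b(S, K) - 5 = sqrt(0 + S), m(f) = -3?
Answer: -4192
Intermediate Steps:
X = 42 (X = 7*6 = 42)
b(S, K) = 5/2 + sqrt(S)/2 (b(S, K) = 5/2 + sqrt(0 + S)/2 = 5/2 + sqrt(S)/2)
y(Z, z) = -48 (y(Z, z) = -3 + (-3 - 1*42) = -3 + (-3 - 42) = -3 - 45 = -48)
((4 + y(-4, b(-4, -1)))*3 + 1*1)*32 = ((4 - 48)*3 + 1*1)*32 = (-44*3 + 1)*32 = (-132 + 1)*32 = -131*32 = -4192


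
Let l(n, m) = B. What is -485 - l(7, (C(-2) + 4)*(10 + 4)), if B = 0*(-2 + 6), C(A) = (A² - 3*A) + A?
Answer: -485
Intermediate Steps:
C(A) = A² - 2*A
B = 0 (B = 0*4 = 0)
l(n, m) = 0
-485 - l(7, (C(-2) + 4)*(10 + 4)) = -485 - 1*0 = -485 + 0 = -485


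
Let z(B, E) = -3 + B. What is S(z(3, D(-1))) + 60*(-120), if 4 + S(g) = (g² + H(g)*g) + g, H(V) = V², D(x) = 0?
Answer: -7204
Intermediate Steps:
S(g) = -4 + g + g² + g³ (S(g) = -4 + ((g² + g²*g) + g) = -4 + ((g² + g³) + g) = -4 + (g + g² + g³) = -4 + g + g² + g³)
S(z(3, D(-1))) + 60*(-120) = (-4 + (-3 + 3) + (-3 + 3)² + (-3 + 3)³) + 60*(-120) = (-4 + 0 + 0² + 0³) - 7200 = (-4 + 0 + 0 + 0) - 7200 = -4 - 7200 = -7204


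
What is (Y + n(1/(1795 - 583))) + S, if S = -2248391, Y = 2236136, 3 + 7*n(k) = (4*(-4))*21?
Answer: -86124/7 ≈ -12303.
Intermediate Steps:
n(k) = -339/7 (n(k) = -3/7 + ((4*(-4))*21)/7 = -3/7 + (-16*21)/7 = -3/7 + (⅐)*(-336) = -3/7 - 48 = -339/7)
(Y + n(1/(1795 - 583))) + S = (2236136 - 339/7) - 2248391 = 15652613/7 - 2248391 = -86124/7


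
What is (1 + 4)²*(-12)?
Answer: -300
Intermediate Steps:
(1 + 4)²*(-12) = 5²*(-12) = 25*(-12) = -300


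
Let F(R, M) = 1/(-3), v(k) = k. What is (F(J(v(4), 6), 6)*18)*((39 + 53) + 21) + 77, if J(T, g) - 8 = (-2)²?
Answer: -601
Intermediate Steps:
J(T, g) = 12 (J(T, g) = 8 + (-2)² = 8 + 4 = 12)
F(R, M) = -⅓
(F(J(v(4), 6), 6)*18)*((39 + 53) + 21) + 77 = (-⅓*18)*((39 + 53) + 21) + 77 = -6*(92 + 21) + 77 = -6*113 + 77 = -678 + 77 = -601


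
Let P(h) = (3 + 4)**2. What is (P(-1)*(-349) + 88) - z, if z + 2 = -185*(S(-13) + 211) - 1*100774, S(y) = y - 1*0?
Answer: 120393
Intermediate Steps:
P(h) = 49 (P(h) = 7**2 = 49)
S(y) = y (S(y) = y + 0 = y)
z = -137406 (z = -2 + (-185*(-13 + 211) - 1*100774) = -2 + (-185*198 - 100774) = -2 + (-36630 - 100774) = -2 - 137404 = -137406)
(P(-1)*(-349) + 88) - z = (49*(-349) + 88) - 1*(-137406) = (-17101 + 88) + 137406 = -17013 + 137406 = 120393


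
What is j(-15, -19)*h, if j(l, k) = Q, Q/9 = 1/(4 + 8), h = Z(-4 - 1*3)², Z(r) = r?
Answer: 147/4 ≈ 36.750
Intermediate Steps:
h = 49 (h = (-4 - 1*3)² = (-4 - 3)² = (-7)² = 49)
Q = ¾ (Q = 9/(4 + 8) = 9/12 = 9*(1/12) = ¾ ≈ 0.75000)
j(l, k) = ¾
j(-15, -19)*h = (¾)*49 = 147/4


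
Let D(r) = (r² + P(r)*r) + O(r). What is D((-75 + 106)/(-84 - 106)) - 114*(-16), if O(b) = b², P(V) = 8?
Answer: 32900601/18050 ≈ 1822.7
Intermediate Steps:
D(r) = 2*r² + 8*r (D(r) = (r² + 8*r) + r² = 2*r² + 8*r)
D((-75 + 106)/(-84 - 106)) - 114*(-16) = 2*((-75 + 106)/(-84 - 106))*(4 + (-75 + 106)/(-84 - 106)) - 114*(-16) = 2*(31/(-190))*(4 + 31/(-190)) + 1824 = 2*(31*(-1/190))*(4 + 31*(-1/190)) + 1824 = 2*(-31/190)*(4 - 31/190) + 1824 = 2*(-31/190)*(729/190) + 1824 = -22599/18050 + 1824 = 32900601/18050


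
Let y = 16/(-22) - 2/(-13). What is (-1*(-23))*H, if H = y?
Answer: -1886/143 ≈ -13.189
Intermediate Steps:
y = -82/143 (y = 16*(-1/22) - 2*(-1/13) = -8/11 + 2/13 = -82/143 ≈ -0.57343)
H = -82/143 ≈ -0.57343
(-1*(-23))*H = -1*(-23)*(-82/143) = 23*(-82/143) = -1886/143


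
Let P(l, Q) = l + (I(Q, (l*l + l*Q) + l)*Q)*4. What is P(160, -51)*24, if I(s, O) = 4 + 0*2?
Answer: -15744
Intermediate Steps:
I(s, O) = 4 (I(s, O) = 4 + 0 = 4)
P(l, Q) = l + 16*Q (P(l, Q) = l + (4*Q)*4 = l + 16*Q)
P(160, -51)*24 = (160 + 16*(-51))*24 = (160 - 816)*24 = -656*24 = -15744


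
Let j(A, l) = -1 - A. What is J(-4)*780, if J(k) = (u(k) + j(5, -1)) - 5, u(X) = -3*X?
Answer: 780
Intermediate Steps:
J(k) = -11 - 3*k (J(k) = (-3*k + (-1 - 1*5)) - 5 = (-3*k + (-1 - 5)) - 5 = (-3*k - 6) - 5 = (-6 - 3*k) - 5 = -11 - 3*k)
J(-4)*780 = (-11 - 3*(-4))*780 = (-11 + 12)*780 = 1*780 = 780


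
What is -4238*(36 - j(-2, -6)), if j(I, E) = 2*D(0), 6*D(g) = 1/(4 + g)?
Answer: -913289/6 ≈ -1.5221e+5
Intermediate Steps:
D(g) = 1/(6*(4 + g))
j(I, E) = 1/12 (j(I, E) = 2*(1/(6*(4 + 0))) = 2*((⅙)/4) = 2*((⅙)*(¼)) = 2*(1/24) = 1/12)
-4238*(36 - j(-2, -6)) = -4238*(36 - 1*1/12) = -4238*(36 - 1/12) = -4238*431/12 = -913289/6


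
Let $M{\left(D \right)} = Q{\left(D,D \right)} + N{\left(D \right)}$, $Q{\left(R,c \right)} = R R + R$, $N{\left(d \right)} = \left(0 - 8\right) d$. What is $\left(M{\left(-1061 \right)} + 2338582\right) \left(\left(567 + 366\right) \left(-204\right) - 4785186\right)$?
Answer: $-17273655106140$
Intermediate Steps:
$N{\left(d \right)} = - 8 d$ ($N{\left(d \right)} = \left(0 - 8\right) d = - 8 d$)
$Q{\left(R,c \right)} = R + R^{2}$ ($Q{\left(R,c \right)} = R^{2} + R = R + R^{2}$)
$M{\left(D \right)} = - 8 D + D \left(1 + D\right)$ ($M{\left(D \right)} = D \left(1 + D\right) - 8 D = - 8 D + D \left(1 + D\right)$)
$\left(M{\left(-1061 \right)} + 2338582\right) \left(\left(567 + 366\right) \left(-204\right) - 4785186\right) = \left(- 1061 \left(-7 - 1061\right) + 2338582\right) \left(\left(567 + 366\right) \left(-204\right) - 4785186\right) = \left(\left(-1061\right) \left(-1068\right) + 2338582\right) \left(933 \left(-204\right) - 4785186\right) = \left(1133148 + 2338582\right) \left(-190332 - 4785186\right) = 3471730 \left(-4975518\right) = -17273655106140$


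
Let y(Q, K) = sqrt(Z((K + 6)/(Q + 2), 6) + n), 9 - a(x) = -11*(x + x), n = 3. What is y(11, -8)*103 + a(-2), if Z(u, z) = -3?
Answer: -35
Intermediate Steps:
a(x) = 9 + 22*x (a(x) = 9 - (-11)*(x + x) = 9 - (-11)*2*x = 9 - (-22)*x = 9 + 22*x)
y(Q, K) = 0 (y(Q, K) = sqrt(-3 + 3) = sqrt(0) = 0)
y(11, -8)*103 + a(-2) = 0*103 + (9 + 22*(-2)) = 0 + (9 - 44) = 0 - 35 = -35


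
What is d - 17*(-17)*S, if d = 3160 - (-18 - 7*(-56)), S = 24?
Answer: 9722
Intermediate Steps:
d = 2786 (d = 3160 - (-18 + 392) = 3160 - 1*374 = 3160 - 374 = 2786)
d - 17*(-17)*S = 2786 - 17*(-17)*24 = 2786 - (-289)*24 = 2786 - 1*(-6936) = 2786 + 6936 = 9722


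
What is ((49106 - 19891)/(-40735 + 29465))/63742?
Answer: -5843/143674468 ≈ -4.0668e-5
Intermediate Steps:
((49106 - 19891)/(-40735 + 29465))/63742 = (29215/(-11270))*(1/63742) = (29215*(-1/11270))*(1/63742) = -5843/2254*1/63742 = -5843/143674468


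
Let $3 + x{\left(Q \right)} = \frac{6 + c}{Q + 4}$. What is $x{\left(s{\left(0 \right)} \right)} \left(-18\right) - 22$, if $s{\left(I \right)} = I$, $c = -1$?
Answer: $\frac{19}{2} \approx 9.5$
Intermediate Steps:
$x{\left(Q \right)} = -3 + \frac{5}{4 + Q}$ ($x{\left(Q \right)} = -3 + \frac{6 - 1}{Q + 4} = -3 + \frac{5}{4 + Q}$)
$x{\left(s{\left(0 \right)} \right)} \left(-18\right) - 22 = \frac{-7 - 0}{4 + 0} \left(-18\right) - 22 = \frac{-7 + 0}{4} \left(-18\right) - 22 = \frac{1}{4} \left(-7\right) \left(-18\right) - 22 = \left(- \frac{7}{4}\right) \left(-18\right) - 22 = \frac{63}{2} - 22 = \frac{19}{2}$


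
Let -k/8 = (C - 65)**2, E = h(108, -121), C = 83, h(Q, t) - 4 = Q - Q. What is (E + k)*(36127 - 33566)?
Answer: -6627868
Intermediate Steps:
h(Q, t) = 4 (h(Q, t) = 4 + (Q - Q) = 4 + 0 = 4)
E = 4
k = -2592 (k = -8*(83 - 65)**2 = -8*18**2 = -8*324 = -2592)
(E + k)*(36127 - 33566) = (4 - 2592)*(36127 - 33566) = -2588*2561 = -6627868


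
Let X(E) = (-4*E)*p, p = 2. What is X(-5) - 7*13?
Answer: -51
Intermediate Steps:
X(E) = -8*E (X(E) = -4*E*2 = -8*E)
X(-5) - 7*13 = -8*(-5) - 7*13 = 40 - 91 = -51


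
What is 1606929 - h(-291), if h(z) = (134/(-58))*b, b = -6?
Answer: 46600539/29 ≈ 1.6069e+6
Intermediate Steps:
h(z) = 402/29 (h(z) = (134/(-58))*(-6) = (134*(-1/58))*(-6) = -67/29*(-6) = 402/29)
1606929 - h(-291) = 1606929 - 1*402/29 = 1606929 - 402/29 = 46600539/29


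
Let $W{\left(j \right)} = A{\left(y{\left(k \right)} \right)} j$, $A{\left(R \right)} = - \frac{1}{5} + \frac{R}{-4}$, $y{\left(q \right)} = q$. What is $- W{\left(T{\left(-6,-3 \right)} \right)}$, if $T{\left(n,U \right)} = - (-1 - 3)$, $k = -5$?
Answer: $- \frac{21}{5} \approx -4.2$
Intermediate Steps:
$A{\left(R \right)} = - \frac{1}{5} - \frac{R}{4}$ ($A{\left(R \right)} = \left(-1\right) \frac{1}{5} + R \left(- \frac{1}{4}\right) = - \frac{1}{5} - \frac{R}{4}$)
$T{\left(n,U \right)} = 4$ ($T{\left(n,U \right)} = - (-1 - 3) = \left(-1\right) \left(-4\right) = 4$)
$W{\left(j \right)} = \frac{21 j}{20}$ ($W{\left(j \right)} = \left(- \frac{1}{5} - - \frac{5}{4}\right) j = \left(- \frac{1}{5} + \frac{5}{4}\right) j = \frac{21 j}{20}$)
$- W{\left(T{\left(-6,-3 \right)} \right)} = - \frac{21 \cdot 4}{20} = \left(-1\right) \frac{21}{5} = - \frac{21}{5}$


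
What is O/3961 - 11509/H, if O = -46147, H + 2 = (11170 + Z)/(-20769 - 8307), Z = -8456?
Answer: 661341580511/120545113 ≈ 5486.3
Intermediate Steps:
H = -30433/14538 (H = -2 + (11170 - 8456)/(-20769 - 8307) = -2 + 2714/(-29076) = -2 + 2714*(-1/29076) = -2 - 1357/14538 = -30433/14538 ≈ -2.0933)
O/3961 - 11509/H = -46147/3961 - 11509/(-30433/14538) = -46147*1/3961 - 11509*(-14538/30433) = -46147/3961 + 167317842/30433 = 661341580511/120545113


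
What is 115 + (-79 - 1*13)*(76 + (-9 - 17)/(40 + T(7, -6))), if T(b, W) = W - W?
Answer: -34086/5 ≈ -6817.2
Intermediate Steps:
T(b, W) = 0
115 + (-79 - 1*13)*(76 + (-9 - 17)/(40 + T(7, -6))) = 115 + (-79 - 1*13)*(76 + (-9 - 17)/(40 + 0)) = 115 + (-79 - 13)*(76 - 26/40) = 115 - 92*(76 - 26*1/40) = 115 - 92*(76 - 13/20) = 115 - 92*1507/20 = 115 - 34661/5 = -34086/5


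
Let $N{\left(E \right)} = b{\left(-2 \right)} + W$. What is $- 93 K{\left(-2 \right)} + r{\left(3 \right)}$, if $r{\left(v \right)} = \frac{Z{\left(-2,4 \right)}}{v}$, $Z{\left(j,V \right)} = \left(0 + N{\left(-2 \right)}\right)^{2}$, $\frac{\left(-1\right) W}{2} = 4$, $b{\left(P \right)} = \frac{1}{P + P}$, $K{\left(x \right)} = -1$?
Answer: $\frac{1851}{16} \approx 115.69$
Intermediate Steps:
$b{\left(P \right)} = \frac{1}{2 P}$
$W = -8$ ($W = \left(-2\right) 4 = -8$)
$N{\left(E \right)} = - \frac{33}{4}$ ($N{\left(E \right)} = \frac{1}{2 \left(-2\right)} - 8 = \frac{1}{2} \left(- \frac{1}{2}\right) - 8 = - \frac{1}{4} - 8 = - \frac{33}{4}$)
$Z{\left(j,V \right)} = \frac{1089}{16}$ ($Z{\left(j,V \right)} = \left(0 - \frac{33}{4}\right)^{2} = \left(- \frac{33}{4}\right)^{2} = \frac{1089}{16}$)
$r{\left(v \right)} = \frac{1089}{16 v}$
$- 93 K{\left(-2 \right)} + r{\left(3 \right)} = \left(-93\right) \left(-1\right) + \frac{1089}{16 \cdot 3} = 93 + \frac{1089}{16} \cdot \frac{1}{3} = 93 + \frac{363}{16} = \frac{1851}{16}$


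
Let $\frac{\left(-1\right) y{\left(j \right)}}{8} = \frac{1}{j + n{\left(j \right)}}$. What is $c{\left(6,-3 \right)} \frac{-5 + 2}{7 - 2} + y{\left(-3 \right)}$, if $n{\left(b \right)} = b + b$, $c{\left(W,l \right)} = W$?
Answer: $- \frac{122}{45} \approx -2.7111$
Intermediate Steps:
$n{\left(b \right)} = 2 b$
$y{\left(j \right)} = - \frac{8}{3 j}$ ($y{\left(j \right)} = - \frac{8}{j + 2 j} = - \frac{8}{3 j}$)
$c{\left(6,-3 \right)} \frac{-5 + 2}{7 - 2} + y{\left(-3 \right)} = 6 \frac{-5 + 2}{7 - 2} - \frac{8}{3 \left(-3\right)} = 6 \left(- \frac{3}{5}\right) - - \frac{8}{9} = 6 \left(\left(-3\right) \frac{1}{5}\right) + \frac{8}{9} = 6 \left(- \frac{3}{5}\right) + \frac{8}{9} = - \frac{18}{5} + \frac{8}{9} = - \frac{122}{45}$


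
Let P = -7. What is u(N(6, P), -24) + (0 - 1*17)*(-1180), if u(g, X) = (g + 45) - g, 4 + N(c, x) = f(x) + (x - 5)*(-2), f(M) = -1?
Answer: 20105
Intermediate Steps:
N(c, x) = 5 - 2*x (N(c, x) = -4 + (-1 + (x - 5)*(-2)) = -4 + (-1 + (-5 + x)*(-2)) = -4 + (-1 + (10 - 2*x)) = -4 + (9 - 2*x) = 5 - 2*x)
u(g, X) = 45 (u(g, X) = (45 + g) - g = 45)
u(N(6, P), -24) + (0 - 1*17)*(-1180) = 45 + (0 - 1*17)*(-1180) = 45 + (0 - 17)*(-1180) = 45 - 17*(-1180) = 45 + 20060 = 20105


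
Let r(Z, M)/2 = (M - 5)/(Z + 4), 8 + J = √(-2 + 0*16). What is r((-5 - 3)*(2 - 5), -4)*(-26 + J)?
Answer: 153/7 - 9*I*√2/14 ≈ 21.857 - 0.90914*I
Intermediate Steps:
J = -8 + I*√2 (J = -8 + √(-2 + 0*16) = -8 + √(-2 + 0) = -8 + √(-2) = -8 + I*√2 ≈ -8.0 + 1.4142*I)
r(Z, M) = 2*(-5 + M)/(4 + Z) (r(Z, M) = 2*((M - 5)/(Z + 4)) = 2*((-5 + M)/(4 + Z)) = 2*(-5 + M)/(4 + Z))
r((-5 - 3)*(2 - 5), -4)*(-26 + J) = (2*(-5 - 4)/(4 + (-5 - 3)*(2 - 5)))*(-26 + (-8 + I*√2)) = (2*(-9)/(4 - 8*(-3)))*(-34 + I*√2) = (2*(-9)/(4 + 24))*(-34 + I*√2) = (2*(-9)/28)*(-34 + I*√2) = (2*(1/28)*(-9))*(-34 + I*√2) = -9*(-34 + I*√2)/14 = 153/7 - 9*I*√2/14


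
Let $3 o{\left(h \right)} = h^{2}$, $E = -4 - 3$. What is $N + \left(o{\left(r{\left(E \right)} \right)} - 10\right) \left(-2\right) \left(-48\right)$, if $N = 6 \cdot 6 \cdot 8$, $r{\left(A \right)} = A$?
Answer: $896$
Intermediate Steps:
$E = -7$ ($E = -4 - 3 = -7$)
$o{\left(h \right)} = \frac{h^{2}}{3}$
$N = 288$ ($N = 36 \cdot 8 = 288$)
$N + \left(o{\left(r{\left(E \right)} \right)} - 10\right) \left(-2\right) \left(-48\right) = 288 + \left(\frac{\left(-7\right)^{2}}{3} - 10\right) \left(-2\right) \left(-48\right) = 288 + \left(\frac{1}{3} \cdot 49 - 10\right) \left(-2\right) \left(-48\right) = 288 + \left(\frac{49}{3} - 10\right) \left(-2\right) \left(-48\right) = 288 + \frac{19}{3} \left(-2\right) \left(-48\right) = 288 - -608 = 288 + 608 = 896$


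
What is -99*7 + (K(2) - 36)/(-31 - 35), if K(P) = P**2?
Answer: -22853/33 ≈ -692.52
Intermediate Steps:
-99*7 + (K(2) - 36)/(-31 - 35) = -99*7 + (2**2 - 36)/(-31 - 35) = -693 + (4 - 36)/(-66) = -693 - 32*(-1/66) = -693 + 16/33 = -22853/33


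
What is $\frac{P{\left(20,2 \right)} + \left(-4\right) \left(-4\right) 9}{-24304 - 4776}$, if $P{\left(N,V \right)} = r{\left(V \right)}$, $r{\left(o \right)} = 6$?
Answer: $- \frac{15}{2908} \approx -0.0051582$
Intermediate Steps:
$P{\left(N,V \right)} = 6$
$\frac{P{\left(20,2 \right)} + \left(-4\right) \left(-4\right) 9}{-24304 - 4776} = \frac{6 + \left(-4\right) \left(-4\right) 9}{-24304 - 4776} = \frac{6 + 16 \cdot 9}{-29080} = \left(6 + 144\right) \left(- \frac{1}{29080}\right) = 150 \left(- \frac{1}{29080}\right) = - \frac{15}{2908}$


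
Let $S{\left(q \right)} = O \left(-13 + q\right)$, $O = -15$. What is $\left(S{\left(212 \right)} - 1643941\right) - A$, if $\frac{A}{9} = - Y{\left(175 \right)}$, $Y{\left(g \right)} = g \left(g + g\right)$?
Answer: $-1095676$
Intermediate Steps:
$Y{\left(g \right)} = 2 g^{2}$ ($Y{\left(g \right)} = g 2 g = 2 g^{2}$)
$S{\left(q \right)} = 195 - 15 q$ ($S{\left(q \right)} = - 15 \left(-13 + q\right) = 195 - 15 q$)
$A = -551250$ ($A = 9 \left(- 2 \cdot 175^{2}\right) = 9 \left(- 2 \cdot 30625\right) = 9 \left(\left(-1\right) 61250\right) = 9 \left(-61250\right) = -551250$)
$\left(S{\left(212 \right)} - 1643941\right) - A = \left(\left(195 - 3180\right) - 1643941\right) - -551250 = \left(\left(195 - 3180\right) - 1643941\right) + 551250 = \left(-2985 - 1643941\right) + 551250 = -1646926 + 551250 = -1095676$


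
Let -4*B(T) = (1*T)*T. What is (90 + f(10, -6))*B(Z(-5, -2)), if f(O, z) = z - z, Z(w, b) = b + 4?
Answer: -90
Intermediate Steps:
Z(w, b) = 4 + b
f(O, z) = 0
B(T) = -T**2/4 (B(T) = -1*T*T/4 = -T*T/4 = -T**2/4)
(90 + f(10, -6))*B(Z(-5, -2)) = (90 + 0)*(-(4 - 2)**2/4) = 90*(-1/4*2**2) = 90*(-1/4*4) = 90*(-1) = -90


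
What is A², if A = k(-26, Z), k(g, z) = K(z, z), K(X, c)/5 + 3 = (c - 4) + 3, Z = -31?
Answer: 30625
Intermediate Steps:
K(X, c) = -20 + 5*c (K(X, c) = -15 + 5*((c - 4) + 3) = -15 + 5*((-4 + c) + 3) = -15 + 5*(-1 + c) = -15 + (-5 + 5*c) = -20 + 5*c)
k(g, z) = -20 + 5*z
A = -175 (A = -20 + 5*(-31) = -20 - 155 = -175)
A² = (-175)² = 30625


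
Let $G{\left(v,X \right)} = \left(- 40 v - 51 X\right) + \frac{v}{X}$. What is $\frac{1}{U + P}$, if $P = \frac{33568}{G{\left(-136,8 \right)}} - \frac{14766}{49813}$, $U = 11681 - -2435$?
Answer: $\frac{249812195}{3527947015914} \approx 7.081 \cdot 10^{-5}$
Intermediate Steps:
$U = 14116$ ($U = 11681 + 2435 = 14116$)
$G{\left(v,X \right)} = - 51 X - 40 v + \frac{v}{X}$ ($G{\left(v,X \right)} = \left(- 51 X - 40 v\right) + \frac{v}{X} = - 51 X - 40 v + \frac{v}{X}$)
$P = \frac{1598071294}{249812195}$ ($P = \frac{33568}{\left(-51\right) 8 - -5440 - \frac{136}{8}} - \frac{14766}{49813} = \frac{33568}{-408 + 5440 - 17} - \frac{14766}{49813} = \frac{33568}{5015} - \frac{14766}{49813} = \frac{1598071294}{249812195} \approx 6.3971$)
$\frac{1}{U + P} = \frac{1}{14116 + \frac{1598071294}{249812195}} = \frac{1}{\frac{3527947015914}{249812195}} = \frac{249812195}{3527947015914}$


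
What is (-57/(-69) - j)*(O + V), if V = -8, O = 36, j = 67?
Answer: -42616/23 ≈ -1852.9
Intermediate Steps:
(-57/(-69) - j)*(O + V) = (-57/(-69) - 1*67)*(36 - 8) = (-57*(-1/69) - 67)*28 = (19/23 - 67)*28 = -1522/23*28 = -42616/23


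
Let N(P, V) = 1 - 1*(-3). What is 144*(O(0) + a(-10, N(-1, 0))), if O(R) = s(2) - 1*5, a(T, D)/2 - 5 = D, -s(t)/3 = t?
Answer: 1008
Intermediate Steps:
s(t) = -3*t
N(P, V) = 4 (N(P, V) = 1 + 3 = 4)
a(T, D) = 10 + 2*D
O(R) = -11 (O(R) = -3*2 - 1*5 = -6 - 5 = -11)
144*(O(0) + a(-10, N(-1, 0))) = 144*(-11 + (10 + 2*4)) = 144*(-11 + (10 + 8)) = 144*(-11 + 18) = 144*7 = 1008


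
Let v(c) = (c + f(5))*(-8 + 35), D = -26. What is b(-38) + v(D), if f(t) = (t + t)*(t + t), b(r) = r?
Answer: 1960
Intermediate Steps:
f(t) = 4*t² (f(t) = (2*t)*(2*t) = 4*t²)
v(c) = 2700 + 27*c (v(c) = (c + 4*5²)*(-8 + 35) = (c + 4*25)*27 = (c + 100)*27 = (100 + c)*27 = 2700 + 27*c)
b(-38) + v(D) = -38 + (2700 + 27*(-26)) = -38 + (2700 - 702) = -38 + 1998 = 1960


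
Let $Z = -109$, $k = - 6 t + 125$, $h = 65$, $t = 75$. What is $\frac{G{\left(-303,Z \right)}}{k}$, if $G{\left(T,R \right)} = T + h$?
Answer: $\frac{238}{325} \approx 0.73231$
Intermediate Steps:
$k = -325$ ($k = \left(-6\right) 75 + 125 = -450 + 125 = -325$)
$G{\left(T,R \right)} = 65 + T$ ($G{\left(T,R \right)} = T + 65 = 65 + T$)
$\frac{G{\left(-303,Z \right)}}{k} = \frac{65 - 303}{-325} = \left(-238\right) \left(- \frac{1}{325}\right) = \frac{238}{325}$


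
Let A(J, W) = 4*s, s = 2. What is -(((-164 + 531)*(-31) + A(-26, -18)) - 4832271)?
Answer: 4843640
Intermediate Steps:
A(J, W) = 8 (A(J, W) = 4*2 = 8)
-(((-164 + 531)*(-31) + A(-26, -18)) - 4832271) = -(((-164 + 531)*(-31) + 8) - 4832271) = -((367*(-31) + 8) - 4832271) = -((-11377 + 8) - 4832271) = -(-11369 - 4832271) = -1*(-4843640) = 4843640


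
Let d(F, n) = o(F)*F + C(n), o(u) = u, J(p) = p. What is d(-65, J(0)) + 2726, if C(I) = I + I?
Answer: 6951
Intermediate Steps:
C(I) = 2*I
d(F, n) = F² + 2*n (d(F, n) = F*F + 2*n = F² + 2*n)
d(-65, J(0)) + 2726 = ((-65)² + 2*0) + 2726 = (4225 + 0) + 2726 = 4225 + 2726 = 6951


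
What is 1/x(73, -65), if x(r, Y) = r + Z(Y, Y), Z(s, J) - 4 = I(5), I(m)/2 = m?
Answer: 1/87 ≈ 0.011494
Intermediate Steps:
I(m) = 2*m
Z(s, J) = 14 (Z(s, J) = 4 + 2*5 = 4 + 10 = 14)
x(r, Y) = 14 + r (x(r, Y) = r + 14 = 14 + r)
1/x(73, -65) = 1/(14 + 73) = 1/87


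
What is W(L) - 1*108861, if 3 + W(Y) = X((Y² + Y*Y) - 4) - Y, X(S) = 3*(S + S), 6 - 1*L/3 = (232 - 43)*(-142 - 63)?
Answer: 162176894967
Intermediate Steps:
L = 116253 (L = 18 - 3*(232 - 43)*(-142 - 63) = 18 - 567*(-205) = 18 - 3*(-38745) = 18 + 116235 = 116253)
X(S) = 6*S (X(S) = 3*(2*S) = 6*S)
W(Y) = -27 - Y + 12*Y² (W(Y) = -3 + (6*((Y² + Y*Y) - 4) - Y) = -3 + (6*((Y² + Y²) - 4) - Y) = -3 + (6*(2*Y² - 4) - Y) = -3 + (6*(-4 + 2*Y²) - Y) = -3 + ((-24 + 12*Y²) - Y) = -3 + (-24 - Y + 12*Y²) = -27 - Y + 12*Y²)
W(L) - 1*108861 = (-27 - 1*116253 + 12*116253²) - 1*108861 = (-27 - 116253 + 12*13514760009) - 108861 = (-27 - 116253 + 162177120108) - 108861 = 162177003828 - 108861 = 162176894967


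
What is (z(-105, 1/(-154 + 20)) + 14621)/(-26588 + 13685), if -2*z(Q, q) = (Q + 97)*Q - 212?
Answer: -4769/4301 ≈ -1.1088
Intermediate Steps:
z(Q, q) = 106 - Q*(97 + Q)/2 (z(Q, q) = -((Q + 97)*Q - 212)/2 = -((97 + Q)*Q - 212)/2 = -(Q*(97 + Q) - 212)/2 = -(-212 + Q*(97 + Q))/2 = 106 - Q*(97 + Q)/2)
(z(-105, 1/(-154 + 20)) + 14621)/(-26588 + 13685) = ((106 - 97/2*(-105) - 1/2*(-105)**2) + 14621)/(-26588 + 13685) = ((106 + 10185/2 - 1/2*11025) + 14621)/(-12903) = ((106 + 10185/2 - 11025/2) + 14621)*(-1/12903) = (-314 + 14621)*(-1/12903) = 14307*(-1/12903) = -4769/4301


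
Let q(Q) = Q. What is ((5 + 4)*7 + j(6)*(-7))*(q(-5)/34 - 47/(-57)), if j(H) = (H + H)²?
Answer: -413595/646 ≈ -640.24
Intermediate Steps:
j(H) = 4*H² (j(H) = (2*H)² = 4*H²)
((5 + 4)*7 + j(6)*(-7))*(q(-5)/34 - 47/(-57)) = ((5 + 4)*7 + (4*6²)*(-7))*(-5/34 - 47/(-57)) = (9*7 + (4*36)*(-7))*(-5*1/34 - 47*(-1/57)) = (63 + 144*(-7))*(-5/34 + 47/57) = (63 - 1008)*(1313/1938) = -945*1313/1938 = -413595/646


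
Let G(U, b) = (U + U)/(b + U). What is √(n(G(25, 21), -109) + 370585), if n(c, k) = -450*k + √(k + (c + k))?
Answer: √(221986915 + 23*I*√114747)/23 ≈ 647.79 + 0.011368*I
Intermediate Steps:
G(U, b) = 2*U/(U + b) (G(U, b) = (2*U)/(U + b) = 2*U/(U + b))
n(c, k) = √(c + 2*k) - 450*k (n(c, k) = -450*k + √(c + 2*k) = √(c + 2*k) - 450*k)
√(n(G(25, 21), -109) + 370585) = √((√(2*25/(25 + 21) + 2*(-109)) - 450*(-109)) + 370585) = √((√(2*25/46 - 218) + 49050) + 370585) = √((√(2*25*(1/46) - 218) + 49050) + 370585) = √((√(25/23 - 218) + 49050) + 370585) = √((√(-4989/23) + 49050) + 370585) = √((I*√114747/23 + 49050) + 370585) = √((49050 + I*√114747/23) + 370585) = √(419635 + I*√114747/23)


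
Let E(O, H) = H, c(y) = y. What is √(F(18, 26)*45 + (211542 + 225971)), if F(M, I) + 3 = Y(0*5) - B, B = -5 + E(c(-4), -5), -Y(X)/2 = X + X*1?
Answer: 2*√109457 ≈ 661.69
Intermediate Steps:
Y(X) = -4*X (Y(X) = -2*(X + X*1) = -2*(X + X) = -4*X)
B = -10 (B = -5 - 5 = -10)
F(M, I) = 7 (F(M, I) = -3 + (-0*5 - 1*(-10)) = -3 + (-4*0 + 10) = -3 + (0 + 10) = -3 + 10 = 7)
√(F(18, 26)*45 + (211542 + 225971)) = √(7*45 + (211542 + 225971)) = √(315 + 437513) = √437828 = 2*√109457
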